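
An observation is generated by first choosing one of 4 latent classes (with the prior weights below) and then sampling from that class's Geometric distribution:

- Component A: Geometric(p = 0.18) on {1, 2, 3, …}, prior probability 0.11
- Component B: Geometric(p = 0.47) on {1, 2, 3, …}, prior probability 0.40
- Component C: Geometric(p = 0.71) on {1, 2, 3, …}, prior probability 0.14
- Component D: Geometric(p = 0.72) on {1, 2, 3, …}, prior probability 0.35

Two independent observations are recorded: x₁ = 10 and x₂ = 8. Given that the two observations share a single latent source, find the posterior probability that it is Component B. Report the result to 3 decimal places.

0.022

The responsibility of component k is π_k f_k(x) divided by Σ_j π_j f_j(x).
Since both observations come from the same component, the likelihood for component k is f_k(x₁)·f_k(x₂).
  p_A = [0.0301715] × [0.0448714] = 0.00135384
  p_B = [0.00155089] × [0.00552114] = 8.56268e-06
  p_C = [1.03001e-05] × [0.000122474] = 1.26149e-09
  p_D = [7.61649e-06] × [9.71491e-05] = 7.39935e-10
Unnormalised posteriors:
  π_A·p_A = 0.11 × 0.00135384 = 0.000148922
  π_B·p_B = 0.40 × 8.56268e-06 = 3.42507e-06
  π_C·p_C = 0.14 × 1.26149e-09 = 1.76609e-10
  π_D·p_D = 0.35 × 7.39935e-10 = 2.58977e-10
Evidence: 0.000148922 + 3.42507e-06 + 1.76609e-10 + 2.58977e-10 = 0.000152348
Responsibility of Component B: 3.42507e-06 / 0.000152348 ≈ 0.022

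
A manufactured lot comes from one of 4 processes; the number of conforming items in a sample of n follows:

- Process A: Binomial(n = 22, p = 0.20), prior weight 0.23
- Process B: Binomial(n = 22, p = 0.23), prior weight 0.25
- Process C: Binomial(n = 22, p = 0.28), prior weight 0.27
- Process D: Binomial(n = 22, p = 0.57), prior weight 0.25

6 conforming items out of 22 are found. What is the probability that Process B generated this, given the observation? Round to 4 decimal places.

0.3384

By Bayes' theorem, P(k | x) = w_k f_k(x) / Σ_j w_j f_j(x).
Evaluate each component's likelihood at the observed value:
  p_A = 0.134411
  p_B = 0.168668
  p_C = 0.187535
  p_D = 0.0034959
Prior × likelihood for each component:
  w_A·p_A = 0.23 × 0.134411 = 0.0309145
  w_B·p_B = 0.25 × 0.168668 = 0.042167
  w_C·p_C = 0.27 × 0.187535 = 0.0506345
  w_D·p_D = 0.25 × 0.0034959 = 0.000873975
Normaliser: 0.0309145 + 0.042167 + 0.0506345 + 0.000873975 = 0.12459
P(Process B | x) = 0.042167 / 0.12459 ≈ 0.3384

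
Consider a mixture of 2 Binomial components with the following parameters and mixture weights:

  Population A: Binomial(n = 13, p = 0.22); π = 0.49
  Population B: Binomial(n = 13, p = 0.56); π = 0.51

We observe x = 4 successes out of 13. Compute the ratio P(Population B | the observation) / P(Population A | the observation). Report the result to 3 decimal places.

Since P(k|x) ∝ π_k f_k(x), the posterior odds are π_i f_i(x) / (π_j f_j(x)).
Evaluate each component's likelihood at the observed value:
  L_A = C(13,4)·0.22^4·0.78^9 = 715·0.00234256·0.106869 = 0.178998
  L_B = C(13,4)·0.56^4·0.44^9 = 715·0.098345·0.000618122 = 0.0434643
Odds = (0.51/0.49) × (0.0434643/0.178998) = 1.04082 × 0.24282 ≈ 0.253

0.253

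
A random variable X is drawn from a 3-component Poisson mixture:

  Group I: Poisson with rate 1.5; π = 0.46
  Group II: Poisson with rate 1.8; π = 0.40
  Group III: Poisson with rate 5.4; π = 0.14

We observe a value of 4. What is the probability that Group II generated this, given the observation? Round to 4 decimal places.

P(component k | x) = w_k·f_k(x) / marginal(x), where marginal(x) = Σ_j w_j·f_j(x).
Poisson probabilities:
  f_I = 0.0470665
  f_II = 0.0723017
  f_III = 0.16002
Multiply by the mixture weights:
  w_I·f_I = 0.46 × 0.0470665 = 0.0216506
  w_II·f_II = 0.40 × 0.0723017 = 0.0289207
  w_III·f_III = 0.14 × 0.16002 = 0.0224028
Denominator: 0.0216506 + 0.0289207 + 0.0224028 = 0.0729741
P(Group II | the observation) ≈ 0.3963

0.3963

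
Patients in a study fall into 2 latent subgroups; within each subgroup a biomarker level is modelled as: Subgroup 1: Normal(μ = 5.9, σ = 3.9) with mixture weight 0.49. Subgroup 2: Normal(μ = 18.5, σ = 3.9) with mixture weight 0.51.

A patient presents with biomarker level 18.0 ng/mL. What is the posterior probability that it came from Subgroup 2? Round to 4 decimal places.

0.9922

Posterior ∝ prior × likelihood, so P(k | x) ∝ π_k f_k(x); normalise over all components.
Evaluate each component's likelihood at the observed value:
  p_1 = (1/(3.9·√(2π)))·exp(−(18.0−5.9)²/(2·3.9²)) = 0.102293·exp(-4.81295) = 0.000831011
  p_2 = (1/(3.9·√(2π)))·exp(−(18.0−18.5)²/(2·3.9²)) = 0.102293·exp(-0.00822) = 0.101456
Weight by the priors:
  π_1·p_1 = 0.49 × 0.000831011 = 0.000407196
  π_2·p_2 = 0.51 × 0.101456 = 0.0517424
Normaliser: 0.000407196 + 0.0517424 = 0.0521496
P(Subgroup 2 | the observation) ≈ 0.9922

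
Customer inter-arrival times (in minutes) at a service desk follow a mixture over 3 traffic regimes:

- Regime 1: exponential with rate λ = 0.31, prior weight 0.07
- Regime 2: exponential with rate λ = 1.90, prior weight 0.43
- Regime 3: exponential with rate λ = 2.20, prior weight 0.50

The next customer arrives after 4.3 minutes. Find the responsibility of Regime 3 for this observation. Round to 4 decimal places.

0.0142

The responsibility of component k is π_k f_k(x) divided by Σ_j π_j f_j(x).
Component likelihoods at x = 4.3 minutes:
  p_1 = 0.31·e^(−0.31·4.3) = 0.31·e^(−1.3330) = 0.0817424
  p_2 = 1.90·e^(−1.90·4.3) = 1.90·e^(−8.1700) = 0.000537734
  p_3 = 2.20·e^(−2.20·4.3) = 2.20·e^(−9.4600) = 0.000171395
Prior × likelihood for each component:
  π_1·p_1 = 0.07 × 0.0817424 = 0.00572196
  π_2·p_2 = 0.43 × 0.000537734 = 0.000231226
  π_3·p_3 = 0.50 × 0.000171395 = 8.56973e-05
Normaliser: 0.00572196 + 0.000231226 + 8.56973e-05 = 0.00603889
So the posterior for Regime 3 is 8.56973e-05 / 0.00603889 ≈ 0.0142.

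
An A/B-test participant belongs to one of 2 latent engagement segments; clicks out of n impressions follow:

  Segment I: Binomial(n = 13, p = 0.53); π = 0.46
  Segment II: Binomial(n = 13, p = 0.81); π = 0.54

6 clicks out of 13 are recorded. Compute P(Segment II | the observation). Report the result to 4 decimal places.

Posterior ∝ prior × likelihood, so P(k | x) ∝ π_k f_k(x); normalise over all components.
Component likelihoods at x = 6 clicks out of 13:
  L_I = 0.192689
  L_II = 0.00433214
Multiply by the mixture weights:
  π_I·L_I = 0.46 × 0.192689 = 0.0886371
  π_II·L_II = 0.54 × 0.00433214 = 0.00233936
Denominator: 0.0886371 + 0.00233936 = 0.0909764
P(Segment II | 6 clicks out of 13) ≈ 0.0257

0.0257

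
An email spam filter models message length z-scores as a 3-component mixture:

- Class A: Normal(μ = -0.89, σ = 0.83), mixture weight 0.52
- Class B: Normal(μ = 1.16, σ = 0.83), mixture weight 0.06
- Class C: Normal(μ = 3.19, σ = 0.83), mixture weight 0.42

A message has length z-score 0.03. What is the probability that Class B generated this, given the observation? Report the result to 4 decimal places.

0.0778

The responsibility of component k is w_k f_k(x) divided by Σ_j w_j f_j(x).
Evaluate each component's likelihood at the observed value:
  f_A = (1/(0.83·√(2π)))·exp(−(0.03−-0.89)²/(2·0.83²)) = 0.480653·exp(-0.61431) = 0.26004
  f_B = (1/(0.83·√(2π)))·exp(−(0.03−1.16)²/(2·0.83²)) = 0.480653·exp(-0.92677) = 0.190258
  f_C = (1/(0.83·√(2π)))·exp(−(0.03−3.19)²/(2·0.83²)) = 0.480653·exp(-7.24750) = 0.000342204
Unnormalised posteriors:
  w_A·f_A = 0.52 × 0.26004 = 0.135221
  w_B·f_B = 0.06 × 0.190258 = 0.0114155
  w_C·f_C = 0.42 × 0.000342204 = 0.000143725
Normaliser: 0.135221 + 0.0114155 + 0.000143725 = 0.14678
Responsibility of Class B: 0.0114155 / 0.14678 ≈ 0.0778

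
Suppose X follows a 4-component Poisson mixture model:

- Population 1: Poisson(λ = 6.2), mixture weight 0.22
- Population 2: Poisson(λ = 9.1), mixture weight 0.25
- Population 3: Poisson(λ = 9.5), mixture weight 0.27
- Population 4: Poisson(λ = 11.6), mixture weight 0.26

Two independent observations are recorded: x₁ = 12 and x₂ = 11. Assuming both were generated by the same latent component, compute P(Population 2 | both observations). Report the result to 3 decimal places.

0.237

P(component k | x) = P(Z=k)·f_k(x) / marginal(x), where marginal(x) = Σ_j P(Z=j)·f_j(x).
Since both observations come from the same component, the likelihood for component k is f_k(x₁)·f_k(x₂).
  L_1 = [e^(−6.2)·6.2^12/12! = 0.013669] × [0.0264562] = 0.00036163
  L_2 = [e^(−9.1)·9.1^12/12! = 0.0751761] × [0.0991334] = 0.00745246
  L_3 = [e^(−9.5)·9.5^12/12! = 0.0844401] × [0.106661] = 0.00900648
  L_4 = [e^(−11.6)·11.6^12/12! = 0.113591] × [0.117508] = 0.0133478
Prior × likelihood for each component:
  P(Z=1)·L_1 = 0.22 × 0.00036163 = 7.95586e-05
  P(Z=2)·L_2 = 0.25 × 0.00745246 = 0.00186312
  P(Z=3)·L_3 = 0.27 × 0.00900648 = 0.00243175
  P(Z=4)·L_4 = 0.26 × 0.0133478 = 0.00347042
Normaliser: 7.95586e-05 + 0.00186312 + 0.00243175 + 0.00347042 = 0.00784485
P(Population 2 | x₁,x₂) = 0.00186312 / 0.00784485 ≈ 0.237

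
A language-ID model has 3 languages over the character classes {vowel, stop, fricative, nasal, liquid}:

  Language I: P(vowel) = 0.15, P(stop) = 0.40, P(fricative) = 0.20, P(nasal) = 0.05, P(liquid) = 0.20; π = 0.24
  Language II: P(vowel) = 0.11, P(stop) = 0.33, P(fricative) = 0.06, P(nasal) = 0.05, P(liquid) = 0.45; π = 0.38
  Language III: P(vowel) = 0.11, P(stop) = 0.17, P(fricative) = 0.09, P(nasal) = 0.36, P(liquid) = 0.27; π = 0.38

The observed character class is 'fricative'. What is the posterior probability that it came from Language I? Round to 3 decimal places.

0.457

The responsibility of component k is P(Z=k) f_k(x) divided by Σ_j P(Z=j) f_j(x).
Categorical probabilities:
  L_I = P(fricative | comp) = 0.20
  L_II = P(fricative | comp) = 0.06
  L_III = P(fricative | comp) = 0.09
Prior × likelihood for each component:
  P(Z=I)·L_I = 0.24 × 0.2 = 0.048
  P(Z=II)·L_II = 0.38 × 0.06 = 0.0228
  P(Z=III)·L_III = 0.38 × 0.09 = 0.0342
Evidence: 0.048 + 0.0228 + 0.0342 = 0.105
So the posterior for Language I is 0.048 / 0.105 ≈ 0.457.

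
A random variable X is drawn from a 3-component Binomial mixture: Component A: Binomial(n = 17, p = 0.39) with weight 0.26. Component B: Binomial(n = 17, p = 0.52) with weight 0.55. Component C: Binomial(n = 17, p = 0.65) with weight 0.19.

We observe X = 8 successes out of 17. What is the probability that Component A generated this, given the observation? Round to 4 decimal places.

The responsibility of component k is π_k f_k(x) divided by Σ_j π_j f_j(x).
Component likelihoods at x = 8 successes out of 17:
  L_A = C(17,8)·0.39^8·0.61^9 = 24310·0.000535201·0.0116941 = 0.152149
  L_B = C(17,8)·0.52^8·0.48^9 = 24310·0.00534597·0.00135261 = 0.175785
  L_C = C(17,8)·0.65^8·0.35^9 = 24310·0.0318645·7.88156e-05 = 0.0610526
Multiply by the mixture weights:
  π_A·L_A = 0.26 × 0.152149 = 0.0395589
  π_B·L_B = 0.55 × 0.175785 = 0.096682
  π_C·L_C = 0.19 × 0.0610526 = 0.0116
Denominator: 0.0395589 + 0.096682 + 0.0116 = 0.147841
So the posterior for Component A is 0.0395589 / 0.147841 ≈ 0.2676.

0.2676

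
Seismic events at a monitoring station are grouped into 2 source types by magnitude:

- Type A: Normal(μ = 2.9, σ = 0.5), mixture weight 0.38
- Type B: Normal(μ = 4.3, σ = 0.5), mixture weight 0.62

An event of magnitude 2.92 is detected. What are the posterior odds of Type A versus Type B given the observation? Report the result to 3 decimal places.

27.618

Only the two components matter; the odds are (w_i f_i(x)) / (w_j f_j(x)).
Normal densities:
  f_A = (1/(0.5·√(2π)))·exp(−(2.92−2.9)²/(2·0.5²)) = 0.797885·exp(-0.00080) = 0.797247
  f_B = (1/(0.5·√(2π)))·exp(−(2.92−4.3)²/(2·0.5²)) = 0.797885·exp(-3.80880) = 0.0176929
Posterior odds = (w_A·f_A) / (w_B·f_B) = (0.38·0.797247) / (0.62·0.0176929) = 0.302954 / 0.0109696 ≈ 27.618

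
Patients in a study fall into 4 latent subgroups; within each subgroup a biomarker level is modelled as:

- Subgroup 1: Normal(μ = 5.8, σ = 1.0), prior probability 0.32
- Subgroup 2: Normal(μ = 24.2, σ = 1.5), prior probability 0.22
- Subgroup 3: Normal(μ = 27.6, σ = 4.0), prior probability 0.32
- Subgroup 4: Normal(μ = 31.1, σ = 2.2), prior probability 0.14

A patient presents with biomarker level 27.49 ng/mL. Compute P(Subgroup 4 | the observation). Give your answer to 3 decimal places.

The responsibility of component k is π_k f_k(x) divided by Σ_j π_j f_j(x).
Normal densities:
  f_1 = 2.77119e-103
  f_2 = 0.0239986
  f_3 = 0.0996979
  f_4 = 0.0471846
Prior × likelihood for each component:
  π_1·f_1 = 0.32 × 2.77119e-103 = 8.8678e-104
  π_2·f_2 = 0.22 × 0.0239986 = 0.0052797
  π_3·f_3 = 0.32 × 0.0996979 = 0.0319033
  π_4·f_4 = 0.14 × 0.0471846 = 0.00660585
Evidence: 8.8678e-104 + 0.0052797 + 0.0319033 + 0.00660585 = 0.0437889
P(Subgroup 4 | x) = 0.00660585 / 0.0437889 ≈ 0.151

0.151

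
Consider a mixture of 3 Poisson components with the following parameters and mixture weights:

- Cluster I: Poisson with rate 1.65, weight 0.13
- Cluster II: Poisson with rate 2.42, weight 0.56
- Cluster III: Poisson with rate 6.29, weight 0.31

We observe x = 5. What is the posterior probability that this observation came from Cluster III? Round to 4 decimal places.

P(component k | x) = P(Z=k)·f_k(x) / marginal(x), where marginal(x) = Σ_j P(Z=j)·f_j(x).
Component likelihoods at x = 5:
  p_I = 0.0195728
  p_II = 0.0615039
  p_III = 0.152181
Weight by the priors:
  P(Z=I)·p_I = 0.13 × 0.0195728 = 0.00254446
  P(Z=II)·p_II = 0.56 × 0.0615039 = 0.0344422
  P(Z=III)·p_III = 0.31 × 0.152181 = 0.047176
Denominator: 0.00254446 + 0.0344422 + 0.047176 = 0.0841627
So the posterior for Cluster III is 0.047176 / 0.0841627 ≈ 0.5605.

0.5605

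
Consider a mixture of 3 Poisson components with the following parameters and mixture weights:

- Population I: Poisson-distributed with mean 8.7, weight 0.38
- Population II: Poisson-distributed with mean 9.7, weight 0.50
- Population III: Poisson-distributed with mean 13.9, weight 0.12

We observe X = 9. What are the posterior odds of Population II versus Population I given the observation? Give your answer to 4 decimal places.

The posterior odds equal the prior odds times the likelihood ratio: (π_i/π_j)·(f_i(x)/f_j(x)).
Evaluate each component's likelihood at the observed value:
  p_I = e^(−8.7)·8.7^9/9! = 0.131084
  p_II = e^(−9.7)·9.7^9/9! = 0.128388
  p_III = e^(−13.9)·13.9^9/9! = 0.0490543
Odds = (0.50/0.38) × (0.128388/0.131084) = 1.31579 × 0.97944 ≈ 1.2887

1.2887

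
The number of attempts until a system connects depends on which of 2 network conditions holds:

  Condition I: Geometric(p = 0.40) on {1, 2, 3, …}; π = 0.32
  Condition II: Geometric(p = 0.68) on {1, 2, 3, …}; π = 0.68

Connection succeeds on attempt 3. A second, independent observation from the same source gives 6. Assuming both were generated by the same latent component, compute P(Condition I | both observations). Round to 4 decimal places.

Apply Bayes' rule: the posterior for each component is proportional to its prior times its likelihood at x.
Since both observations come from the same component, the likelihood for component k is f_k(x₁)·f_k(x₂).
  p_I = [0.40·(1−0.40)^2 = 0.40·0.36 = 0.144] × [0.031104] = 0.00447898
  p_II = [0.68·(1−0.68)^2 = 0.68·0.1024 = 0.069632] × [0.0022817] = 0.000158879
Weight by the priors:
  π_I·p_I = 0.32 × 0.00447898 = 0.00143327
  π_II·p_II = 0.68 × 0.000158879 = 0.000108038
Normaliser: 0.00143327 + 0.000108038 = 0.00154131
Responsibility of Condition I: 0.00143327 / 0.00154131 ≈ 0.9299

0.9299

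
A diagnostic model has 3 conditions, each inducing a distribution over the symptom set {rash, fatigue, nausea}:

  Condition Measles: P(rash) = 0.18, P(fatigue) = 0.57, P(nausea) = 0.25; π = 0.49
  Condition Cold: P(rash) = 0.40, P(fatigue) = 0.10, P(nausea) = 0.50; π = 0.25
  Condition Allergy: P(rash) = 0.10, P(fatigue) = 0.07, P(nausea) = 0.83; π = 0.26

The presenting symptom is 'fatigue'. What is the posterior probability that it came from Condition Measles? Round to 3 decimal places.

P(component k | x) = P(Z=k)·f_k(x) / marginal(x), where marginal(x) = Σ_j P(Z=j)·f_j(x).
Categorical probabilities:
  f_Measles = 0.57
  f_Cold = 0.1
  f_Allergy = 0.07
Multiply by the mixture weights:
  P(Z=Measles)·f_Measles = 0.49 × 0.57 = 0.2793
  P(Z=Cold)·f_Cold = 0.25 × 0.1 = 0.025
  P(Z=Allergy)·f_Allergy = 0.26 × 0.07 = 0.0182
Normaliser: 0.2793 + 0.025 + 0.0182 = 0.3225
Responsibility of Condition Measles: 0.2793 / 0.3225 ≈ 0.866

0.866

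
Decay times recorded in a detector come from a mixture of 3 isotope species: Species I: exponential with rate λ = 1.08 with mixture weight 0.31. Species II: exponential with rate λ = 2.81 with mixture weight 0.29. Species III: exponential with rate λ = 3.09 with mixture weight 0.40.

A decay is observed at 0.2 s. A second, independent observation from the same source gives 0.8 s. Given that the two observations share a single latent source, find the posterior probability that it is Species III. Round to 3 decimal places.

By Bayes' theorem, P(k | x) = π_k f_k(x) / Σ_j π_j f_j(x).
Since both observations come from the same component, the likelihood for component k is f_k(x₁)·f_k(x₂).
  p_I = [1.08·e^(−1.08·0.2) = 1.08·e^(−0.2160) = 0.870194] × [0.455191] = 0.396104
  p_II = [2.81·e^(−2.81·0.2) = 2.81·e^(−0.5620) = 1.60189] × [0.296765] = 0.475385
  p_III = [3.09·e^(−3.09·0.2) = 3.09·e^(−0.6180) = 1.66558] × [0.260845] = 0.434457
Weight by the priors:
  π_I·p_I = 0.31 × 0.396104 = 0.122792
  π_II·p_II = 0.29 × 0.475385 = 0.137862
  π_III·p_III = 0.40 × 0.434457 = 0.173783
Marginal: 0.122792 + 0.137862 + 0.173783 = 0.434437
Responsibility of Species III: 0.173783 / 0.434437 ≈ 0.400

0.400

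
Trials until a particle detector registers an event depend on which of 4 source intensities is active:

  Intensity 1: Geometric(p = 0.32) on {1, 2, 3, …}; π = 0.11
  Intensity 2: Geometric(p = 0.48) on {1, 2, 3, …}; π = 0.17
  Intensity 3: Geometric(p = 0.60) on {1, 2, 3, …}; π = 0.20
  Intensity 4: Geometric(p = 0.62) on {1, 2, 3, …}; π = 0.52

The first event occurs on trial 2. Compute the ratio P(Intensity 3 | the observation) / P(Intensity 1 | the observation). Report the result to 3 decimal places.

2.005

Posterior odds = (π_i f_i(x)) / (π_j f_j(x)); the normalising sum cancels.
Geometric probabilities:
  p_1 = 0.2176
  p_2 = 0.2496
  p_3 = 0.24
  p_4 = 0.2356
Odds = (0.20/0.11) × (0.24/0.2176) = 1.81818 × 1.10294 ≈ 2.005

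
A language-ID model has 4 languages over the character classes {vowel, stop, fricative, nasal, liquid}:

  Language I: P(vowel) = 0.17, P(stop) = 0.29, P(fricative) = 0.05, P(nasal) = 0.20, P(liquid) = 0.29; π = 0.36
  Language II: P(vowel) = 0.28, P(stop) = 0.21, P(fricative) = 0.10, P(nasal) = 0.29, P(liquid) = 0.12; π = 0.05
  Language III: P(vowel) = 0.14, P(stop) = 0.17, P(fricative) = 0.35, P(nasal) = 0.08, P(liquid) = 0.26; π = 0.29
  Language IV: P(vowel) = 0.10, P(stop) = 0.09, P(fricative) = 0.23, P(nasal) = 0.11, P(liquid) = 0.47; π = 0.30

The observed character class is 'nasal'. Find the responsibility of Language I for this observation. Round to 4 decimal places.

0.5046

Apply Bayes' rule: the posterior for each component is proportional to its prior times its likelihood at x.
Evaluate each component's likelihood at the observed value:
  L_I = P(nasal | comp) = 0.20
  L_II = P(nasal | comp) = 0.29
  L_III = P(nasal | comp) = 0.08
  L_IV = P(nasal | comp) = 0.11
Multiply by the mixture weights:
  π_I·L_I = 0.36 × 0.2 = 0.072
  π_II·L_II = 0.05 × 0.29 = 0.0145
  π_III·L_III = 0.29 × 0.08 = 0.0232
  π_IV·L_IV = 0.30 × 0.11 = 0.033
Marginal: 0.072 + 0.0145 + 0.0232 + 0.033 = 0.1427
P(Language I | 'nasal') ≈ 0.5046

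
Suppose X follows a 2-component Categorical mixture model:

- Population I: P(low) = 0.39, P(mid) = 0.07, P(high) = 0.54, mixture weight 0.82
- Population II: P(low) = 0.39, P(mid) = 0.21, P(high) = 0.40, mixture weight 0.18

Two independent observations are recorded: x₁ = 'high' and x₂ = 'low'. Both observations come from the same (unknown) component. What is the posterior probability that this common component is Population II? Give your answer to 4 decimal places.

0.1399

Apply Bayes' rule: the posterior for each component is proportional to its prior times its likelihood at x.
Since both observations come from the same component, the likelihood for component k is f_k(x₁)·f_k(x₂).
  p_I = [P(high | comp) = 0.54] × [0.39] = 0.2106
  p_II = [P(high | comp) = 0.40] × [0.39] = 0.156
Unnormalised posteriors:
  π_I·p_I = 0.82 × 0.2106 = 0.172692
  π_II·p_II = 0.18 × 0.156 = 0.02808
Evidence: 0.172692 + 0.02808 = 0.200772
So the posterior for Population II is 0.02808 / 0.200772 ≈ 0.1399.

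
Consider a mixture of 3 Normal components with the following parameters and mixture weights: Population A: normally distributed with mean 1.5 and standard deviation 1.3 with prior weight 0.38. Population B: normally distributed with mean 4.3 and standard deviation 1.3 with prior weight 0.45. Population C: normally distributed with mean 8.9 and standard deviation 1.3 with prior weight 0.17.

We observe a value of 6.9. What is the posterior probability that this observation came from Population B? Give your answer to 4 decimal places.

0.5388

The responsibility of component k is P(Z=k) f_k(x) divided by Σ_j P(Z=j) f_j(x).
Normal densities:
  p_A = (1/(1.3·√(2π)))·exp(−(6.9−1.5)²/(2·1.3²)) = 0.306879·exp(-8.62722) = 5.49811e-05
  p_B = (1/(1.3·√(2π)))·exp(−(6.9−4.3)²/(2·1.3²)) = 0.306879·exp(-2.00000) = 0.0415315
  p_C = (1/(1.3·√(2π)))·exp(−(6.9−8.9)²/(2·1.3²)) = 0.306879·exp(-1.18343) = 0.0939742
Prior × likelihood for each component:
  P(Z=A)·p_A = 0.38 × 5.49811e-05 = 2.08928e-05
  P(Z=B)·p_B = 0.45 × 0.0415315 = 0.0186892
  P(Z=C)·p_C = 0.17 × 0.0939742 = 0.0159756
Denominator: 2.08928e-05 + 0.0186892 + 0.0159756 = 0.0346857
So the posterior for Population B is 0.0186892 / 0.0346857 ≈ 0.5388.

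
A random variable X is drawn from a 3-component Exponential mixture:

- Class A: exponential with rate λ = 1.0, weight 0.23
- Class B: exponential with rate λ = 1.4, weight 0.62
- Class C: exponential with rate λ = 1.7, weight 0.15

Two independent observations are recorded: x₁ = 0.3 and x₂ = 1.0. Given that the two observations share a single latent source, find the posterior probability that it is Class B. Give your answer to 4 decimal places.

0.6411

Posterior ∝ prior × likelihood, so P(k | x) ∝ P(Z=k) f_k(x); normalise over all components.
Since both observations come from the same component, the likelihood for component k is f_k(x₁)·f_k(x₂).
  L_A = [0.740818] × [0.367879] = 0.272532
  L_B = [0.919866] × [0.345236] = 0.31757
  L_C = [1.02084] × [0.310562] = 0.317035
Unnormalised posteriors:
  P(Z=A)·L_A = 0.23 × 0.272532 = 0.0626823
  P(Z=B)·L_B = 0.62 × 0.31757 = 0.196894
  P(Z=C)·L_C = 0.15 × 0.317035 = 0.0475552
Evidence: 0.0626823 + 0.196894 + 0.0475552 = 0.307131
P(Class B | x₁, x₂) ≈ 0.6411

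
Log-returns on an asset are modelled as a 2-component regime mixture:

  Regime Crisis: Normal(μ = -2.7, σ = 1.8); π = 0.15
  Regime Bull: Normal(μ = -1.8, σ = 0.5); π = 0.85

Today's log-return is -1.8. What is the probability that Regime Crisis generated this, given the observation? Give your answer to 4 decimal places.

P(component k | x) = π_k·f_k(x) / marginal(x), where marginal(x) = Σ_j π_j·f_j(x).
Evaluate each component's likelihood at the observed value:
  f_Crisis = 0.195592
  f_Bull = 0.797885
Unnormalised posteriors:
  π_Crisis·f_Crisis = 0.15 × 0.195592 = 0.0293388
  π_Bull·f_Bull = 0.85 × 0.797885 = 0.678202
Evidence: 0.0293388 + 0.678202 = 0.707541
So the posterior for Regime Crisis is 0.0293388 / 0.707541 ≈ 0.0415.

0.0415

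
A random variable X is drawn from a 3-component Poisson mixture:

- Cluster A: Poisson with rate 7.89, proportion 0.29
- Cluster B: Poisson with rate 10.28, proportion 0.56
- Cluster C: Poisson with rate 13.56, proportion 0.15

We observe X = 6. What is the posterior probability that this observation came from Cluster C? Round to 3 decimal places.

0.024

Apply Bayes' rule: the posterior for each component is proportional to its prior times its likelihood at x.
Component likelihoods at x = 6:
  p_A = 0.125472
  p_B = 0.0562444
  p_C = 0.0111479
Weight by the priors:
  w_A·p_A = 0.29 × 0.125472 = 0.0363868
  w_B·p_B = 0.56 × 0.0562444 = 0.0314968
  w_C·p_C = 0.15 × 0.0111479 = 0.00167218
Denominator: 0.0363868 + 0.0314968 + 0.00167218 = 0.0695558
P(Cluster C | 6) ≈ 0.024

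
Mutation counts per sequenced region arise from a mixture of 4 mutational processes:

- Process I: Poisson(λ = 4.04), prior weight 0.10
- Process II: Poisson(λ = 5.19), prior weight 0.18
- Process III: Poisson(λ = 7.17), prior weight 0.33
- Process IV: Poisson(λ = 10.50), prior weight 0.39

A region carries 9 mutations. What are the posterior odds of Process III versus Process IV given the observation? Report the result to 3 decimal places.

Posterior odds = (w_i f_i(x)) / (w_j f_j(x)); the normalising sum cancels.
Component likelihoods at x = 9 mutations:
  L_I = 0.0139034
  L_II = 0.0419522
  L_III = 0.106174
  L_IV = 0.11772
Odds = (0.33/0.39) × (0.106174/0.11772) = 0.846154 × 0.901923 ≈ 0.763

0.763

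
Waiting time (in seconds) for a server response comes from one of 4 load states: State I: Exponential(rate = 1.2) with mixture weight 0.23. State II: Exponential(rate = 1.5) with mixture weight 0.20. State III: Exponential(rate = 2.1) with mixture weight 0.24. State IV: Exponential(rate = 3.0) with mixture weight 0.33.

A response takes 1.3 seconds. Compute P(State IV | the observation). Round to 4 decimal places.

The responsibility of component k is π_k f_k(x) divided by Σ_j π_j f_j(x).
Exponential densities:
  L_I = 0.252163
  L_II = 0.213411
  L_III = 0.136961
  L_IV = 0.0607257
Multiply by the mixture weights:
  π_I·L_I = 0.23 × 0.252163 = 0.0579976
  π_II·L_II = 0.20 × 0.213411 = 0.0426822
  π_III·L_III = 0.24 × 0.136961 = 0.0328705
  π_IV·L_IV = 0.33 × 0.0607257 = 0.0200395
Evidence: 0.0579976 + 0.0426822 + 0.0328705 + 0.0200395 = 0.15359
P(State IV | data) ≈ 0.1305

0.1305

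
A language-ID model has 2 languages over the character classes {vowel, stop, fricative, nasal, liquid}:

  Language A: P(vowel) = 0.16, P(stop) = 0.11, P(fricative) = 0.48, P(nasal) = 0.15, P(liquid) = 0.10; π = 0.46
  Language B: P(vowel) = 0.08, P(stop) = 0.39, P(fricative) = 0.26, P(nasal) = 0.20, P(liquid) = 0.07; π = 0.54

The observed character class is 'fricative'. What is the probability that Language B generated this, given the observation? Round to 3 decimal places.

0.389

P(component k | x) = π_k·f_k(x) / marginal(x), where marginal(x) = Σ_j π_j·f_j(x).
Categorical probabilities:
  f_A = P(fricative | comp) = 0.48
  f_B = P(fricative | comp) = 0.26
Multiply by the mixture weights:
  π_A·f_A = 0.46 × 0.48 = 0.2208
  π_B·f_B = 0.54 × 0.26 = 0.1404
Marginal: 0.2208 + 0.1404 = 0.3612
So the posterior for Language B is 0.1404 / 0.3612 ≈ 0.389.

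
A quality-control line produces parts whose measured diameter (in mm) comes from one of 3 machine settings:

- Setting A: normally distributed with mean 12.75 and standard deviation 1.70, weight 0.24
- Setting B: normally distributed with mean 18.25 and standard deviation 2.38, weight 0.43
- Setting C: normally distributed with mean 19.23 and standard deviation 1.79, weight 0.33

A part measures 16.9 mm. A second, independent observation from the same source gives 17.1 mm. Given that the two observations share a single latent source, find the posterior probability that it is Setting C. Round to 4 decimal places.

P(component k | x) = w_k·f_k(x) / marginal(x), where marginal(x) = Σ_j w_j·f_j(x).
Since both observations come from the same component, the likelihood for component k is f_k(x₁)·f_k(x₂).
  L_A = [(1/(1.70·√(2π)))·exp(−(16.9−12.75)²/(2·1.70²)) = 0.234672·exp(-2.97967) = 0.0119236] × [0.00888531] = 0.000105945
  L_B = [(1/(2.38·√(2π)))·exp(−(16.9−18.25)²/(2·2.38²)) = 0.167623·exp(-0.16087) = 0.142714] × [0.149154] = 0.0212864
  L_C = [(1/(1.79·√(2π)))·exp(−(16.9−19.23)²/(2·1.79²)) = 0.222873·exp(-0.84718) = 0.0955281] × [0.109795] = 0.0104885
Prior × likelihood for each component:
  w_A·L_A = 0.24 × 0.000105945 = 2.54267e-05
  w_B·L_B = 0.43 × 0.0212864 = 0.00915313
  w_C·L_C = 0.33 × 0.0104885 = 0.00346122
Sum: 2.54267e-05 + 0.00915313 + 0.00346122 = 0.0126398
P(Setting C | x₁, x₂) = 0.00346122 / 0.0126398 ≈ 0.2738

0.2738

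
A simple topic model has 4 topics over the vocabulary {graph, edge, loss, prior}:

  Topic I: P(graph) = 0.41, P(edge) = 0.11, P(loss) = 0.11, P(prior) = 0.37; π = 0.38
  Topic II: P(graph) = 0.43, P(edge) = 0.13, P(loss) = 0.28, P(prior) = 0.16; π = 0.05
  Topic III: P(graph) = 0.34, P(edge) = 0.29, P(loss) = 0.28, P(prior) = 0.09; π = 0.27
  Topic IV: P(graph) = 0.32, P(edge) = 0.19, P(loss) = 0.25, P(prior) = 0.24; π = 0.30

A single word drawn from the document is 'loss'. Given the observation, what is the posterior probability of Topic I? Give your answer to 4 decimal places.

The responsibility of component k is w_k f_k(x) divided by Σ_j w_j f_j(x).
Evaluate each component's likelihood at the observed value:
  p_I = P(loss | comp) = 0.11
  p_II = P(loss | comp) = 0.28
  p_III = P(loss | comp) = 0.28
  p_IV = P(loss | comp) = 0.25
Weight by the priors:
  w_I·p_I = 0.38 × 0.11 = 0.0418
  w_II·p_II = 0.05 × 0.28 = 0.014
  w_III·p_III = 0.27 × 0.28 = 0.0756
  w_IV·p_IV = 0.30 × 0.25 = 0.075
Sum: 0.0418 + 0.014 + 0.0756 + 0.075 = 0.2064
So the posterior for Topic I is 0.0418 / 0.2064 ≈ 0.2025.

0.2025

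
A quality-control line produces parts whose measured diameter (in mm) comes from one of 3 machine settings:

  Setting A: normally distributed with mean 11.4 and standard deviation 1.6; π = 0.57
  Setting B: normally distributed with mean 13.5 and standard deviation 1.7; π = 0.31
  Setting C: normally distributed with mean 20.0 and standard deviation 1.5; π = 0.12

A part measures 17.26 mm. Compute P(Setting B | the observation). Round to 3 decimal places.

0.504

Apply Bayes' rule: the posterior for each component is proportional to its prior times its likelihood at x.
Normal densities:
  f_A = (1/(1.6·√(2π)))·exp(−(17.26−11.4)²/(2·1.6²)) = 0.249339·exp(-6.70695) = 0.000304788
  f_B = (1/(1.7·√(2π)))·exp(−(17.26−13.5)²/(2·1.7²)) = 0.234672·exp(-2.44595) = 0.0203328
  f_C = (1/(1.5·√(2π)))·exp(−(17.26−20.0)²/(2·1.5²)) = 0.265962·exp(-1.66836) = 0.0501489
Weight by the priors:
  P(Z=A)·f_A = 0.57 × 0.000304788 = 0.000173729
  P(Z=B)·f_B = 0.31 × 0.0203328 = 0.00630318
  P(Z=C)·f_C = 0.12 × 0.0501489 = 0.00601787
Normaliser: 0.000173729 + 0.00630318 + 0.00601787 = 0.0124948
So the posterior for Setting B is 0.00630318 / 0.0124948 ≈ 0.504.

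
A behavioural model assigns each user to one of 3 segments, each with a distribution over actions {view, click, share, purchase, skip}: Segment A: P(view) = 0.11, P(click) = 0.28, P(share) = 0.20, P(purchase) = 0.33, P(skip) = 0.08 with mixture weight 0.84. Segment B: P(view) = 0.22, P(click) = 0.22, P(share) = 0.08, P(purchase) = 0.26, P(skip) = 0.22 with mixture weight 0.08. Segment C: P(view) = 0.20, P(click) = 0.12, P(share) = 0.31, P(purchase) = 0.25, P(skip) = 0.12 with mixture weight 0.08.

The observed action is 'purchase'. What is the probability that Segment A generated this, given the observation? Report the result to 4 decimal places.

P(component k | x) = w_k·f_k(x) / marginal(x), where marginal(x) = Σ_j w_j·f_j(x).
Evaluate each component's likelihood at the observed value:
  p_A = P(purchase | comp) = 0.33
  p_B = P(purchase | comp) = 0.26
  p_C = P(purchase | comp) = 0.25
Weight by the priors:
  w_A·p_A = 0.84 × 0.33 = 0.2772
  w_B·p_B = 0.08 × 0.26 = 0.0208
  w_C·p_C = 0.08 × 0.25 = 0.02
Evidence: 0.2772 + 0.0208 + 0.02 = 0.318
So the posterior for Segment A is 0.2772 / 0.318 ≈ 0.8717.

0.8717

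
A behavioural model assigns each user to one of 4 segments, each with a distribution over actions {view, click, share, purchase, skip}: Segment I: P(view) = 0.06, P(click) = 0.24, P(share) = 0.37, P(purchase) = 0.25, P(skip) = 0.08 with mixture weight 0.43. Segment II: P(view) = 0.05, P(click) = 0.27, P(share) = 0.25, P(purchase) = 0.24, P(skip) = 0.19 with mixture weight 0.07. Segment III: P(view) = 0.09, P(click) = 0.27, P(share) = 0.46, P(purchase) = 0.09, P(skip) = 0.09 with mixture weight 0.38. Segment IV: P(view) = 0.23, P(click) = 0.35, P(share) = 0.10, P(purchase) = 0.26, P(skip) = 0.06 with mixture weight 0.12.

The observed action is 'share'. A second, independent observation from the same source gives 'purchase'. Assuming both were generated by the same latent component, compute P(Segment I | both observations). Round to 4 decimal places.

0.6331

The responsibility of component k is w_k f_k(x) divided by Σ_j w_j f_j(x).
Since both observations come from the same component, the likelihood for component k is f_k(x₁)·f_k(x₂).
  p_I = [P(share | comp) = 0.37] × [0.25] = 0.0925
  p_II = [P(share | comp) = 0.25] × [0.24] = 0.06
  p_III = [P(share | comp) = 0.46] × [0.09] = 0.0414
  p_IV = [P(share | comp) = 0.10] × [0.26] = 0.026
Multiply by the mixture weights:
  w_I·p_I = 0.43 × 0.0925 = 0.039775
  w_II·p_II = 0.07 × 0.06 = 0.0042
  w_III·p_III = 0.38 × 0.0414 = 0.015732
  w_IV·p_IV = 0.12 × 0.026 = 0.00312
Normaliser: 0.039775 + 0.0042 + 0.015732 + 0.00312 = 0.062827
Responsibility of Segment I: 0.039775 / 0.062827 ≈ 0.6331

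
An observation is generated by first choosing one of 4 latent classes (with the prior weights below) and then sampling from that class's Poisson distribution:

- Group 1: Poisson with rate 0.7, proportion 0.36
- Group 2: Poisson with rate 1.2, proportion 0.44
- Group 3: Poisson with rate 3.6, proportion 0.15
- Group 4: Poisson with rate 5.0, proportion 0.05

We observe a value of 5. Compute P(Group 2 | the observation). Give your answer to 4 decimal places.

0.0848

Apply Bayes' rule: the posterior for each component is proportional to its prior times its likelihood at x.
Evaluate each component's likelihood at the observed value:
  p_1 = 0.000695509
  p_2 = 0.00624556
  p_3 = 0.13768
  p_4 = 0.175467
Multiply by the mixture weights:
  π_1·p_1 = 0.36 × 0.000695509 = 0.000250383
  π_2·p_2 = 0.44 × 0.00624556 = 0.00274805
  π_3·p_3 = 0.15 × 0.13768 = 0.020652
  π_4·p_4 = 0.05 × 0.175467 = 0.00877337
Evidence: 0.000250383 + 0.00274805 + 0.020652 + 0.00877337 = 0.0324238
P(Group 2 | 5) ≈ 0.0848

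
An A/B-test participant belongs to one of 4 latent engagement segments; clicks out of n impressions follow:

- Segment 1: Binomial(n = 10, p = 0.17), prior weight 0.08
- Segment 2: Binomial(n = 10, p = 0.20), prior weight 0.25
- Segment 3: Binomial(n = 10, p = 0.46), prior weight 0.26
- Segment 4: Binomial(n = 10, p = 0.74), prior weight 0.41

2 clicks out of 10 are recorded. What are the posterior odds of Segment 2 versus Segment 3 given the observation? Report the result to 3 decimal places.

4.218

The posterior odds equal the prior odds times the likelihood ratio: (P(Z=i)/P(Z=j))·(f_i(x)/f_j(x)).
Component likelihoods at x = 2 clicks out of 10:
  f_1 = C(10,2)·0.17^2·0.83^8 = 45·0.0289·0.225229 = 0.292911
  f_2 = C(10,2)·0.20^2·0.80^8 = 45·0.04·0.167772 = 0.30199
  f_3 = C(10,2)·0.46^2·0.54^8 = 45·0.2116·0.0072302 = 0.0688459
  f_4 = C(10,2)·0.74^2·0.26^8 = 45·0.5476·2.08827e-05 = 0.000514592
Odds = (0.25/0.26) × (0.30199/0.0688459) = 0.961538 × 4.38646 ≈ 4.218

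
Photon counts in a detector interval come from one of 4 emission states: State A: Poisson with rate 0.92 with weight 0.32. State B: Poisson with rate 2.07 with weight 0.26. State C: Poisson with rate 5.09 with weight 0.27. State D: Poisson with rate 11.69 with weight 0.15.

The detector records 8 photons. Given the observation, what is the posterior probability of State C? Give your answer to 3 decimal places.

Posterior ∝ prior × likelihood, so P(k | x) ∝ P(Z=k) f_k(x); normalise over all components.
Evaluate each component's likelihood at the observed value:
  L_A = 5.07261e-06
  L_B = 0.001055
  L_C = 0.0688118
  L_D = 0.0724591
Multiply by the mixture weights:
  P(Z=A)·L_A = 0.32 × 5.07261e-06 = 1.62323e-06
  P(Z=B)·L_B = 0.26 × 0.001055 = 0.0002743
  P(Z=C)·L_C = 0.27 × 0.0688118 = 0.0185792
  P(Z=D)·L_D = 0.15 × 0.0724591 = 0.0108689
Sum: 1.62323e-06 + 0.0002743 + 0.0185792 + 0.0108689 = 0.029724
So the posterior for State C is 0.0185792 / 0.029724 ≈ 0.625.

0.625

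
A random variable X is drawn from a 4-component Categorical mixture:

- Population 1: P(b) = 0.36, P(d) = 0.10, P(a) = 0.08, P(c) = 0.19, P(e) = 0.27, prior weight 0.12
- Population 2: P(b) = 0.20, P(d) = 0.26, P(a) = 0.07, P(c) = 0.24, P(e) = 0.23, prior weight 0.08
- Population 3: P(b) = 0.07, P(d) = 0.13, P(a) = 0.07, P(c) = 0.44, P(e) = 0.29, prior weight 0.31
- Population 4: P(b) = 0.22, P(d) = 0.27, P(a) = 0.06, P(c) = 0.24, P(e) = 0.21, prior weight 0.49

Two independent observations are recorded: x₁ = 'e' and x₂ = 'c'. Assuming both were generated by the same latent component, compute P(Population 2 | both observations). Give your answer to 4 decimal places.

P(component k | x) = w_k·f_k(x) / marginal(x), where marginal(x) = Σ_j w_j·f_j(x).
Since both observations come from the same component, the likelihood for component k is f_k(x₁)·f_k(x₂).
  L_1 = [0.27] × [0.19] = 0.0513
  L_2 = [0.23] × [0.24] = 0.0552
  L_3 = [0.29] × [0.44] = 0.1276
  L_4 = [0.21] × [0.24] = 0.0504
Multiply by the mixture weights:
  w_1·L_1 = 0.12 × 0.0513 = 0.006156
  w_2·L_2 = 0.08 × 0.0552 = 0.004416
  w_3·L_3 = 0.31 × 0.1276 = 0.039556
  w_4·L_4 = 0.49 × 0.0504 = 0.024696
Sum: 0.006156 + 0.004416 + 0.039556 + 0.024696 = 0.074824
P(Population 2 | data) ≈ 0.0590

0.0590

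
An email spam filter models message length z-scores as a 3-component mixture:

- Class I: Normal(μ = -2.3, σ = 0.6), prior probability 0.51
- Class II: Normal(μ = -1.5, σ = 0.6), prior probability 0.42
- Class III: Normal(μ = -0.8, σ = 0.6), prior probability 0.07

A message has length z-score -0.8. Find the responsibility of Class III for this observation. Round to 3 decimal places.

By Bayes' theorem, P(k | x) = π_k f_k(x) / Σ_j π_j f_j(x).
Evaluate each component's likelihood at the observed value:
  f_I = 0.0292138
  f_II = 0.336664
  f_III = 0.664904
Unnormalised posteriors:
  π_I·f_I = 0.51 × 0.0292138 = 0.0148991
  π_II·f_II = 0.42 × 0.336664 = 0.141399
  π_III·f_III = 0.07 × 0.664904 = 0.0465433
Denominator: 0.0148991 + 0.141399 + 0.0465433 = 0.202841
Responsibility of Class III: 0.0465433 / 0.202841 ≈ 0.229

0.229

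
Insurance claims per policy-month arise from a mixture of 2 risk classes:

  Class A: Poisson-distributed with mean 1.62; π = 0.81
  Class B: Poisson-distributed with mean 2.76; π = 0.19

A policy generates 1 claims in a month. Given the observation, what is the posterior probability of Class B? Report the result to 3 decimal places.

The responsibility of component k is π_k f_k(x) divided by Σ_j π_j f_j(x).
Poisson probabilities:
  f_A = 0.320596
  f_B = 0.174685
Unnormalised posteriors:
  π_A·f_A = 0.81 × 0.320596 = 0.259683
  π_B·f_B = 0.19 × 0.174685 = 0.0331902
Sum: 0.259683 + 0.0331902 = 0.292873
Responsibility of Class B: 0.0331902 / 0.292873 ≈ 0.113

0.113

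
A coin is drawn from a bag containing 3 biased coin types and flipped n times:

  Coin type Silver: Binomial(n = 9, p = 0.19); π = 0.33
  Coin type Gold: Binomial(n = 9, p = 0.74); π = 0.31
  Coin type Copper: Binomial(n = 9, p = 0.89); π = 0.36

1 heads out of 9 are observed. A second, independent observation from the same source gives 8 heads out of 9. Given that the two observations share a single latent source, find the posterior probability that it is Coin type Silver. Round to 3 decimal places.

0.125

Apply Bayes' rule: the posterior for each component is proportional to its prior times its likelihood at x.
Since both observations come from the same component, the likelihood for component k is f_k(x₁)·f_k(x₂).
  p_Silver = [C(9,1)·0.19^1·0.81^8 = 9·0.19·0.185302 = 0.316866] × [1.2381e-05] = 3.92313e-06
  p_Gold = [C(9,1)·0.74^1·0.26^8 = 9·0.74·2.08827e-05 = 0.000139079] × [0.210412] = 2.92638e-05
  p_Copper = [C(9,1)·0.89^1·0.11^8 = 9·0.89·2.14359e-08 = 1.71701e-07] × [0.389722] = 6.69159e-08
Prior × likelihood for each component:
  w_Silver·p_Silver = 0.33 × 3.92313e-06 = 1.29463e-06
  w_Gold·p_Gold = 0.31 × 2.92638e-05 = 9.07178e-06
  w_Copper·p_Copper = 0.36 × 6.69159e-08 = 2.40897e-08
Marginal: 1.29463e-06 + 9.07178e-06 + 2.40897e-08 = 1.03905e-05
P(Coin type Silver | x₁, x₂) ≈ 0.125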